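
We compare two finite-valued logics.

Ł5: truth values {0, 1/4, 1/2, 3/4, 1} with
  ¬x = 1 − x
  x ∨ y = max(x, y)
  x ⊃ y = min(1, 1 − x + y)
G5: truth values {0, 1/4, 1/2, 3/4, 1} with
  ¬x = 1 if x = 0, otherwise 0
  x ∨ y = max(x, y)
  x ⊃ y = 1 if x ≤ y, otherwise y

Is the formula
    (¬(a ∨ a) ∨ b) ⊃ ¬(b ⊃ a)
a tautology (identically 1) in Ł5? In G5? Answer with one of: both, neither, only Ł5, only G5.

neither

In Ł5: at a = 0, b = 0 the value is 0 — not a tautology.
In G5: at a = 0, b = 0 the value is 0 — not a tautology.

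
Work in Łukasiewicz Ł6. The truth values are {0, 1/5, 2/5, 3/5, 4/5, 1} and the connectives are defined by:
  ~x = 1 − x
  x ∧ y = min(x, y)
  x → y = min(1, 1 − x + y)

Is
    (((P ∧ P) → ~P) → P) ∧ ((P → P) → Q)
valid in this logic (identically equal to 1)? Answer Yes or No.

Counterexample: take P = 0, Q = 0.
P ∧ P = 0 ∧ 0 = 0
~P = ~0 = 1
(P ∧ P) → ~P = 0 → 1 = 1
((P ∧ P) → ~P) → P = 1 → 0 = 0
P → P = 0 → 0 = 1
(P → P) → Q = 1 → 0 = 0
(((P ∧ P) → ~P) → P) ∧ ((P → P) → Q) = 0 ∧ 0 = 0
This gives 0 ≠ 1.

No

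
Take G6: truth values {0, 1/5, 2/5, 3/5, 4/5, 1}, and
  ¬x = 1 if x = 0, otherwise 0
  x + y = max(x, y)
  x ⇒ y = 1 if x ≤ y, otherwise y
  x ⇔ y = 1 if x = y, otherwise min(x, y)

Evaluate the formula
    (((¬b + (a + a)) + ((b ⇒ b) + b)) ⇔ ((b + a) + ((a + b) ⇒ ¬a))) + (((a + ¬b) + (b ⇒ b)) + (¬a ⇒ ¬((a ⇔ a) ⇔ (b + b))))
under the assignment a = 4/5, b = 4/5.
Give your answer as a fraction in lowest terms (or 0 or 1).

¬b = ¬4/5 = 0
a + a = 4/5 + 4/5 = 4/5
¬b + (a + a) = 0 + 4/5 = 4/5
b ⇒ b = 4/5 ⇒ 4/5 = 1
(b ⇒ b) + b = 1 + 4/5 = 1
(¬b + (a + a)) + ((b ⇒ b) + b) = 4/5 + 1 = 1
b + a = 4/5 + 4/5 = 4/5
a + b = 4/5 + 4/5 = 4/5
¬a = ¬4/5 = 0
(a + b) ⇒ ¬a = 4/5 ⇒ 0 = 0
(b + a) + ((a + b) ⇒ ¬a) = 4/5 + 0 = 4/5
((¬b + (a + a)) + ((b ⇒ b) + b)) ⇔ ((b + a) + ((a + b) ⇒ ¬a)) = 1 ⇔ 4/5 = 4/5
¬b = ¬4/5 = 0
a + ¬b = 4/5 + 0 = 4/5
b ⇒ b = 4/5 ⇒ 4/5 = 1
(a + ¬b) + (b ⇒ b) = 4/5 + 1 = 1
¬a = ¬4/5 = 0
a ⇔ a = 4/5 ⇔ 4/5 = 1
b + b = 4/5 + 4/5 = 4/5
(a ⇔ a) ⇔ (b + b) = 1 ⇔ 4/5 = 4/5
¬((a ⇔ a) ⇔ (b + b)) = ¬4/5 = 0
¬a ⇒ ¬((a ⇔ a) ⇔ (b + b)) = 0 ⇒ 0 = 1
((a + ¬b) + (b ⇒ b)) + (¬a ⇒ ¬((a ⇔ a) ⇔ (b + b))) = 1 + 1 = 1
(((¬b + (a + a)) + ((b ⇒ b) + b)) ⇔ ((b + a) + ((a + b) ⇒ ¬a))) + (((a + ¬b) + (b ⇒ b)) + (¬a ⇒ ¬((a ⇔ a) ⇔ (b + b)))) = 4/5 + 1 = 1

1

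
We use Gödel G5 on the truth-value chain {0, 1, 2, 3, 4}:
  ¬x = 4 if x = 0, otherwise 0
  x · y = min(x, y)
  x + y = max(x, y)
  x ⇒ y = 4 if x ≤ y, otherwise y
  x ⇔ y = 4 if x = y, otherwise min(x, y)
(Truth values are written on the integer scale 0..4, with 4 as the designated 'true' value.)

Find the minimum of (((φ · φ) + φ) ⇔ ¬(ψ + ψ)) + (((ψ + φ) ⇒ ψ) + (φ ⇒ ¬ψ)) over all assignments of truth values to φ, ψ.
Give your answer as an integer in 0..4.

Take φ = 2, ψ = 1:
φ · φ = 2 · 2 = 2
(φ · φ) + φ = 2 + 2 = 2
ψ + ψ = 1 + 1 = 1
¬(ψ + ψ) = ¬1 = 0
((φ · φ) + φ) ⇔ ¬(ψ + ψ) = 2 ⇔ 0 = 0
ψ + φ = 1 + 2 = 2
(ψ + φ) ⇒ ψ = 2 ⇒ 1 = 1
¬ψ = ¬1 = 0
φ ⇒ ¬ψ = 2 ⇒ 0 = 0
((ψ + φ) ⇒ ψ) + (φ ⇒ ¬ψ) = 1 + 0 = 1
(((φ · φ) + φ) ⇔ ¬(ψ + ψ)) + (((ψ + φ) ⇒ ψ) + (φ ⇒ ¬ψ)) = 0 + 1 = 1
No assignment yields a value below 1, so this is the minimum.

1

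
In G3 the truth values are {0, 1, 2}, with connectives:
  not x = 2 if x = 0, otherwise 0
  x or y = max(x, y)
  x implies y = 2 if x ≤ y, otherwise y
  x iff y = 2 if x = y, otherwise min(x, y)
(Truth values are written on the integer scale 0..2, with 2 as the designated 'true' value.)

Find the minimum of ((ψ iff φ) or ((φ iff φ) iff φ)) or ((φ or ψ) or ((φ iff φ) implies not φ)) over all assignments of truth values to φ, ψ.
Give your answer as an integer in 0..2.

1

Take φ = 1, ψ = 0:
ψ iff φ = 0 iff 1 = 0
φ iff φ = 1 iff 1 = 2
(φ iff φ) iff φ = 2 iff 1 = 1
(ψ iff φ) or ((φ iff φ) iff φ) = 0 or 1 = 1
φ or ψ = 1 or 0 = 1
φ iff φ = 1 iff 1 = 2
not φ = not 1 = 0
(φ iff φ) implies not φ = 2 implies 0 = 0
(φ or ψ) or ((φ iff φ) implies not φ) = 1 or 0 = 1
((ψ iff φ) or ((φ iff φ) iff φ)) or ((φ or ψ) or ((φ iff φ) implies not φ)) = 1 or 1 = 1
No assignment yields a value below 1, so this is the minimum.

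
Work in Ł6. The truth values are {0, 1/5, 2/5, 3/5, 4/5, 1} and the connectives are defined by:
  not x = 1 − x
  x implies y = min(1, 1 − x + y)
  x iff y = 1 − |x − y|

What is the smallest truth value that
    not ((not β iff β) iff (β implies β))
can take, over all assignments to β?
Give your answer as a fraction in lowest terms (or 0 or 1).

Take β = 2/5:
not β = not 2/5 = 3/5
not β iff β = 3/5 iff 2/5 = 4/5
β implies β = 2/5 implies 2/5 = 1
(not β iff β) iff (β implies β) = 4/5 iff 1 = 4/5
not ((not β iff β) iff (β implies β)) = not 4/5 = 1/5
No assignment yields a value below 1/5, so this is the minimum.

1/5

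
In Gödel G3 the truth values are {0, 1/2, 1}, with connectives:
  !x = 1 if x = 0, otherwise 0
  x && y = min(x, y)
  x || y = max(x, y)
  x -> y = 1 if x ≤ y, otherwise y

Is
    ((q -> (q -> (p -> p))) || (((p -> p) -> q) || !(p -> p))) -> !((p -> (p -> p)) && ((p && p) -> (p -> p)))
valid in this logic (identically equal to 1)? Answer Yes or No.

No

Counterexample: take p = 0, q = 0.
p -> p = 0 -> 0 = 1
q -> (p -> p) = 0 -> 1 = 1
q -> (q -> (p -> p)) = 0 -> 1 = 1
p -> p = 0 -> 0 = 1
(p -> p) -> q = 1 -> 0 = 0
p -> p = 0 -> 0 = 1
!(p -> p) = !1 = 0
((p -> p) -> q) || !(p -> p) = 0 || 0 = 0
(q -> (q -> (p -> p))) || (((p -> p) -> q) || !(p -> p)) = 1 || 0 = 1
p -> p = 0 -> 0 = 1
p -> (p -> p) = 0 -> 1 = 1
p && p = 0 && 0 = 0
p -> p = 0 -> 0 = 1
(p && p) -> (p -> p) = 0 -> 1 = 1
(p -> (p -> p)) && ((p && p) -> (p -> p)) = 1 && 1 = 1
!((p -> (p -> p)) && ((p && p) -> (p -> p))) = !1 = 0
((q -> (q -> (p -> p))) || (((p -> p) -> q) || !(p -> p))) -> !((p -> (p -> p)) && ((p && p) -> (p -> p))) = 1 -> 0 = 0
This gives 0 ≠ 1.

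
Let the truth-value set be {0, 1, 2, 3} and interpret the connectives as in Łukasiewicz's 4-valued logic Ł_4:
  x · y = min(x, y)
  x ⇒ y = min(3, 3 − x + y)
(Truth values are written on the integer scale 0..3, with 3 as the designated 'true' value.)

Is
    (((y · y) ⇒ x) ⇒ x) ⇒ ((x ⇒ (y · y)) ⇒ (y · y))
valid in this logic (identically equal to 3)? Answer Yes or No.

Yes

x = 0, y = 0 ↦ 3
x = 0, y = 1 ↦ 3
x = 0, y = 2 ↦ 3
x = 0, y = 3 ↦ 3
x = 1, y = 0 ↦ 3
x = 1, y = 1 ↦ 3
x = 1, y = 2 ↦ 3
x = 1, y = 3 ↦ 3
x = 2, y = 0 ↦ 3
x = 2, y = 1 ↦ 3
x = 2, y = 2 ↦ 3
x = 2, y = 3 ↦ 3
x = 3, y = 0 ↦ 3
x = 3, y = 1 ↦ 3
x = 3, y = 2 ↦ 3
x = 3, y = 3 ↦ 3
Every assignment gives a value ≥ 3.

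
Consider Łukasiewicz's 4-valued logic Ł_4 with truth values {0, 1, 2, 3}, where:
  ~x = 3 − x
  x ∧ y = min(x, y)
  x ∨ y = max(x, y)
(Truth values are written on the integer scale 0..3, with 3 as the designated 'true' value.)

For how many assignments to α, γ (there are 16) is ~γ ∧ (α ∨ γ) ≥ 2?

4

α = 0, γ = 0 ↦ 0  <
α = 0, γ = 1 ↦ 1  <
α = 0, γ = 2 ↦ 1  <
α = 0, γ = 3 ↦ 0  <
α = 1, γ = 0 ↦ 1  <
α = 1, γ = 1 ↦ 1  <
α = 1, γ = 2 ↦ 1  <
α = 1, γ = 3 ↦ 0  <
α = 2, γ = 0 ↦ 2  ≥
α = 2, γ = 1 ↦ 2  ≥
α = 2, γ = 2 ↦ 1  <
α = 2, γ = 3 ↦ 0  <
α = 3, γ = 0 ↦ 3  ≥
α = 3, γ = 1 ↦ 2  ≥
α = 3, γ = 2 ↦ 1  <
α = 3, γ = 3 ↦ 0  <
So 4 of the 16 assignments meet the threshold.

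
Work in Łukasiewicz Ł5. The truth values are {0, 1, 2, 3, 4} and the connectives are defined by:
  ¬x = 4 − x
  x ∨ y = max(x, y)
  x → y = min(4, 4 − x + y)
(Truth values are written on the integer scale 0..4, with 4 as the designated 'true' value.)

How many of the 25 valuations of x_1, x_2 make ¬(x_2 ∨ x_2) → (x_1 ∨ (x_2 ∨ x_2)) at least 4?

18

value 4: 18 assignments (counts)
value 3: 2 assignments
value 2: 3 assignments
value 1: 1 assignment
value 0: 1 assignment
So 18 of the 25 assignments meet the threshold.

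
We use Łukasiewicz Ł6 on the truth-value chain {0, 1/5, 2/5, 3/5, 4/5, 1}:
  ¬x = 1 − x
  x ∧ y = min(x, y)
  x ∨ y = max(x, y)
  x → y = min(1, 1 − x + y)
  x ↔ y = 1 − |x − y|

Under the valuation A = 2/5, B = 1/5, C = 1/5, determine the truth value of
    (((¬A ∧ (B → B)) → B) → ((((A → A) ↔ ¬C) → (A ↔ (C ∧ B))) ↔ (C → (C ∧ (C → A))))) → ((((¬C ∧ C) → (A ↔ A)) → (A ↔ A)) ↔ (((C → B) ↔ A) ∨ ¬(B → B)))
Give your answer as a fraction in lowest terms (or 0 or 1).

2/5

¬A = ¬2/5 = 3/5
B → B = 1/5 → 1/5 = 1
¬A ∧ (B → B) = 3/5 ∧ 1 = 3/5
(¬A ∧ (B → B)) → B = 3/5 → 1/5 = 3/5
A → A = 2/5 → 2/5 = 1
¬C = ¬1/5 = 4/5
(A → A) ↔ ¬C = 1 ↔ 4/5 = 4/5
C ∧ B = 1/5 ∧ 1/5 = 1/5
A ↔ (C ∧ B) = 2/5 ↔ 1/5 = 4/5
((A → A) ↔ ¬C) → (A ↔ (C ∧ B)) = 4/5 → 4/5 = 1
C → A = 1/5 → 2/5 = 1
C ∧ (C → A) = 1/5 ∧ 1 = 1/5
C → (C ∧ (C → A)) = 1/5 → 1/5 = 1
(((A → A) ↔ ¬C) → (A ↔ (C ∧ B))) ↔ (C → (C ∧ (C → A))) = 1 ↔ 1 = 1
((¬A ∧ (B → B)) → B) → ((((A → A) ↔ ¬C) → (A ↔ (C ∧ B))) ↔ (C → (C ∧ (C → A)))) = 3/5 → 1 = 1
¬C = ¬1/5 = 4/5
¬C ∧ C = 4/5 ∧ 1/5 = 1/5
A ↔ A = 2/5 ↔ 2/5 = 1
(¬C ∧ C) → (A ↔ A) = 1/5 → 1 = 1
A ↔ A = 2/5 ↔ 2/5 = 1
((¬C ∧ C) → (A ↔ A)) → (A ↔ A) = 1 → 1 = 1
C → B = 1/5 → 1/5 = 1
(C → B) ↔ A = 1 ↔ 2/5 = 2/5
B → B = 1/5 → 1/5 = 1
¬(B → B) = ¬1 = 0
((C → B) ↔ A) ∨ ¬(B → B) = 2/5 ∨ 0 = 2/5
(((¬C ∧ C) → (A ↔ A)) → (A ↔ A)) ↔ (((C → B) ↔ A) ∨ ¬(B → B)) = 1 ↔ 2/5 = 2/5
(((¬A ∧ (B → B)) → B) → ((((A → A) ↔ ¬C) → (A ↔ (C ∧ B))) ↔ (C → (C ∧ (C → A))))) → ((((¬C ∧ C) → (A ↔ A)) → (A ↔ A)) ↔ (((C → B) ↔ A) ∨ ¬(B → B))) = 1 → 2/5 = 2/5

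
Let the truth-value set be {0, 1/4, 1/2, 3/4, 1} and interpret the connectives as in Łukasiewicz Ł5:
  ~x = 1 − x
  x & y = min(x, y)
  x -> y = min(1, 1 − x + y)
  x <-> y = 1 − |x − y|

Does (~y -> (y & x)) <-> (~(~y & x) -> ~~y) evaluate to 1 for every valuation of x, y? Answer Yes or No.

No

Counterexample: take x = 1/4, y = 0.
~y = ~0 = 1
y & x = 0 & 1/4 = 0
~y -> (y & x) = 1 -> 0 = 0
~y = ~0 = 1
~y & x = 1 & 1/4 = 1/4
~(~y & x) = ~1/4 = 3/4
~y = ~0 = 1
~~y = ~1 = 0
~(~y & x) -> ~~y = 3/4 -> 0 = 1/4
(~y -> (y & x)) <-> (~(~y & x) -> ~~y) = 0 <-> 1/4 = 3/4
This gives 3/4 ≠ 1.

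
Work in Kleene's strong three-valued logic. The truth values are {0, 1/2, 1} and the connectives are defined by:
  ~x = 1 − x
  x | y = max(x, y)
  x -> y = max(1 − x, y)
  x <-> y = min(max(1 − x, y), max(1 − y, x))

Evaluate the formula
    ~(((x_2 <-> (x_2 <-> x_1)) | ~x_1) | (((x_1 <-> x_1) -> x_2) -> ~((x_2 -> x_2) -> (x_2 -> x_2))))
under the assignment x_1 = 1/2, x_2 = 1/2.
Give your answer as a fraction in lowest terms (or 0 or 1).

1/2

x_2 <-> x_1 = 1/2 <-> 1/2 = 1/2
x_2 <-> (x_2 <-> x_1) = 1/2 <-> 1/2 = 1/2
~x_1 = ~1/2 = 1/2
(x_2 <-> (x_2 <-> x_1)) | ~x_1 = 1/2 | 1/2 = 1/2
x_1 <-> x_1 = 1/2 <-> 1/2 = 1/2
(x_1 <-> x_1) -> x_2 = 1/2 -> 1/2 = 1/2
x_2 -> x_2 = 1/2 -> 1/2 = 1/2
x_2 -> x_2 = 1/2 -> 1/2 = 1/2
(x_2 -> x_2) -> (x_2 -> x_2) = 1/2 -> 1/2 = 1/2
~((x_2 -> x_2) -> (x_2 -> x_2)) = ~1/2 = 1/2
((x_1 <-> x_1) -> x_2) -> ~((x_2 -> x_2) -> (x_2 -> x_2)) = 1/2 -> 1/2 = 1/2
((x_2 <-> (x_2 <-> x_1)) | ~x_1) | (((x_1 <-> x_1) -> x_2) -> ~((x_2 -> x_2) -> (x_2 -> x_2))) = 1/2 | 1/2 = 1/2
~(((x_2 <-> (x_2 <-> x_1)) | ~x_1) | (((x_1 <-> x_1) -> x_2) -> ~((x_2 -> x_2) -> (x_2 -> x_2)))) = ~1/2 = 1/2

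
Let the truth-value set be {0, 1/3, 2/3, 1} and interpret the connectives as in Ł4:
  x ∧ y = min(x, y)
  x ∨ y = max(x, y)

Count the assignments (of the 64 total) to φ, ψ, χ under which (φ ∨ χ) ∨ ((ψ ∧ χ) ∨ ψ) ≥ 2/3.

56

value 1: 37 assignments (counts)
value 2/3: 19 assignments (counts)
value 1/3: 7 assignments
value 0: 1 assignment
So 56 of the 64 assignments meet the threshold.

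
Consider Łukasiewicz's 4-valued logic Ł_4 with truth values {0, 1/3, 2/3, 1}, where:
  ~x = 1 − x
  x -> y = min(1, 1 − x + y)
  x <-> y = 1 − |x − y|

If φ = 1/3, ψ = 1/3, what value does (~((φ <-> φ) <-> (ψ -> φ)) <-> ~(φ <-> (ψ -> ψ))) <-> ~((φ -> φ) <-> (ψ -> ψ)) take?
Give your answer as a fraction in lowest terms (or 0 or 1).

2/3

φ <-> φ = 1/3 <-> 1/3 = 1
ψ -> φ = 1/3 -> 1/3 = 1
(φ <-> φ) <-> (ψ -> φ) = 1 <-> 1 = 1
~((φ <-> φ) <-> (ψ -> φ)) = ~1 = 0
ψ -> ψ = 1/3 -> 1/3 = 1
φ <-> (ψ -> ψ) = 1/3 <-> 1 = 1/3
~(φ <-> (ψ -> ψ)) = ~1/3 = 2/3
~((φ <-> φ) <-> (ψ -> φ)) <-> ~(φ <-> (ψ -> ψ)) = 0 <-> 2/3 = 1/3
φ -> φ = 1/3 -> 1/3 = 1
ψ -> ψ = 1/3 -> 1/3 = 1
(φ -> φ) <-> (ψ -> ψ) = 1 <-> 1 = 1
~((φ -> φ) <-> (ψ -> ψ)) = ~1 = 0
(~((φ <-> φ) <-> (ψ -> φ)) <-> ~(φ <-> (ψ -> ψ))) <-> ~((φ -> φ) <-> (ψ -> ψ)) = 1/3 <-> 0 = 2/3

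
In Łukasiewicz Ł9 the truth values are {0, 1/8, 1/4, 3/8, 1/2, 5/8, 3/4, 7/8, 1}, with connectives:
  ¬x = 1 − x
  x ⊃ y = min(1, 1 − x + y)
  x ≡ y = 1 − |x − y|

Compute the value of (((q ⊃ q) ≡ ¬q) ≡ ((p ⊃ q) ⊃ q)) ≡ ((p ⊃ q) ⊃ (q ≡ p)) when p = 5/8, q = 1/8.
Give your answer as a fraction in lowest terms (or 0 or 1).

q ⊃ q = 1/8 ⊃ 1/8 = 1
¬q = ¬1/8 = 7/8
(q ⊃ q) ≡ ¬q = 1 ≡ 7/8 = 7/8
p ⊃ q = 5/8 ⊃ 1/8 = 1/2
(p ⊃ q) ⊃ q = 1/2 ⊃ 1/8 = 5/8
((q ⊃ q) ≡ ¬q) ≡ ((p ⊃ q) ⊃ q) = 7/8 ≡ 5/8 = 3/4
p ⊃ q = 5/8 ⊃ 1/8 = 1/2
q ≡ p = 1/8 ≡ 5/8 = 1/2
(p ⊃ q) ⊃ (q ≡ p) = 1/2 ⊃ 1/2 = 1
(((q ⊃ q) ≡ ¬q) ≡ ((p ⊃ q) ⊃ q)) ≡ ((p ⊃ q) ⊃ (q ≡ p)) = 3/4 ≡ 1 = 3/4

3/4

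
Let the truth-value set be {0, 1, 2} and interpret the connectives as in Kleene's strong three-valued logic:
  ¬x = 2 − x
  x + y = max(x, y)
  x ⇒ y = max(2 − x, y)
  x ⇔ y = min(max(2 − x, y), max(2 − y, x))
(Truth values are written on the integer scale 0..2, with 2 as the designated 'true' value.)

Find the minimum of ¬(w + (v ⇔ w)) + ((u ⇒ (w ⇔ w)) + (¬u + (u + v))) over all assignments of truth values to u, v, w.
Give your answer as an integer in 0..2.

1

Take u = 1, v = 0, w = 1:
v ⇔ w = 0 ⇔ 1 = 1
w + (v ⇔ w) = 1 + 1 = 1
¬(w + (v ⇔ w)) = ¬1 = 1
w ⇔ w = 1 ⇔ 1 = 1
u ⇒ (w ⇔ w) = 1 ⇒ 1 = 1
¬u = ¬1 = 1
u + v = 1 + 0 = 1
¬u + (u + v) = 1 + 1 = 1
(u ⇒ (w ⇔ w)) + (¬u + (u + v)) = 1 + 1 = 1
¬(w + (v ⇔ w)) + ((u ⇒ (w ⇔ w)) + (¬u + (u + v))) = 1 + 1 = 1
No assignment yields a value below 1, so this is the minimum.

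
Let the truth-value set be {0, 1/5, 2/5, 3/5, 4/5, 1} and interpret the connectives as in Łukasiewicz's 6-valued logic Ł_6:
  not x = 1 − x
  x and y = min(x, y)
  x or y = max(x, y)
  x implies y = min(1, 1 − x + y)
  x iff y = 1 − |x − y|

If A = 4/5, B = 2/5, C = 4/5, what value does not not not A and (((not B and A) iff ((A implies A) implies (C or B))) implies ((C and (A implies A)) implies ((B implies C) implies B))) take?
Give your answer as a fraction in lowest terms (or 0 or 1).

not A = not 4/5 = 1/5
not not A = not 1/5 = 4/5
not not not A = not 4/5 = 1/5
not B = not 2/5 = 3/5
not B and A = 3/5 and 4/5 = 3/5
A implies A = 4/5 implies 4/5 = 1
C or B = 4/5 or 2/5 = 4/5
(A implies A) implies (C or B) = 1 implies 4/5 = 4/5
(not B and A) iff ((A implies A) implies (C or B)) = 3/5 iff 4/5 = 4/5
A implies A = 4/5 implies 4/5 = 1
C and (A implies A) = 4/5 and 1 = 4/5
B implies C = 2/5 implies 4/5 = 1
(B implies C) implies B = 1 implies 2/5 = 2/5
(C and (A implies A)) implies ((B implies C) implies B) = 4/5 implies 2/5 = 3/5
((not B and A) iff ((A implies A) implies (C or B))) implies ((C and (A implies A)) implies ((B implies C) implies B)) = 4/5 implies 3/5 = 4/5
not not not A and (((not B and A) iff ((A implies A) implies (C or B))) implies ((C and (A implies A)) implies ((B implies C) implies B))) = 1/5 and 4/5 = 1/5

1/5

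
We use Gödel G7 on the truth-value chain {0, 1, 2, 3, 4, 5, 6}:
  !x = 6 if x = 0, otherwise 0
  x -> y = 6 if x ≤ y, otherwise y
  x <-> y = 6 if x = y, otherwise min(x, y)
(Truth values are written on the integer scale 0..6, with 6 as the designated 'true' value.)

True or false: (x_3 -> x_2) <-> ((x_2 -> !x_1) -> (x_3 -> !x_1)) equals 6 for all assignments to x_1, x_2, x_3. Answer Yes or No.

No

Counterexample: take x_1 = 0, x_2 = 0, x_3 = 1.
x_3 -> x_2 = 1 -> 0 = 0
!x_1 = !0 = 6
x_2 -> !x_1 = 0 -> 6 = 6
x_3 -> !x_1 = 1 -> 6 = 6
(x_2 -> !x_1) -> (x_3 -> !x_1) = 6 -> 6 = 6
(x_3 -> x_2) <-> ((x_2 -> !x_1) -> (x_3 -> !x_1)) = 0 <-> 6 = 0
This gives 0 ≠ 6.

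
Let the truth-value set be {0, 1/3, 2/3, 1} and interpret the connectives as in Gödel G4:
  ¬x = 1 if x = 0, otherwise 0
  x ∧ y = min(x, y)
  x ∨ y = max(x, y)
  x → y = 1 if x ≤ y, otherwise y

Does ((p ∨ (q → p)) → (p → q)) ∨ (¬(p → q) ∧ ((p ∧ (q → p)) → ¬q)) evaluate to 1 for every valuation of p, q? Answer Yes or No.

No

Counterexample: take p = 2/3, q = 1/3.
q → p = 1/3 → 2/3 = 1
p ∨ (q → p) = 2/3 ∨ 1 = 1
p → q = 2/3 → 1/3 = 1/3
(p ∨ (q → p)) → (p → q) = 1 → 1/3 = 1/3
p → q = 2/3 → 1/3 = 1/3
¬(p → q) = ¬1/3 = 0
q → p = 1/3 → 2/3 = 1
p ∧ (q → p) = 2/3 ∧ 1 = 2/3
¬q = ¬1/3 = 0
(p ∧ (q → p)) → ¬q = 2/3 → 0 = 0
¬(p → q) ∧ ((p ∧ (q → p)) → ¬q) = 0 ∧ 0 = 0
((p ∨ (q → p)) → (p → q)) ∨ (¬(p → q) ∧ ((p ∧ (q → p)) → ¬q)) = 1/3 ∨ 0 = 1/3
This gives 1/3 ≠ 1.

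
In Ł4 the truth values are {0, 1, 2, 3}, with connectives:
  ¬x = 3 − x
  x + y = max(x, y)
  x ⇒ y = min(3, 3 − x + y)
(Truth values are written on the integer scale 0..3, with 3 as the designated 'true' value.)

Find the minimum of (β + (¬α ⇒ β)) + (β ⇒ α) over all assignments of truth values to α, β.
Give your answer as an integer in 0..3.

Take α = 0, β = 1:
¬α = ¬0 = 3
¬α ⇒ β = 3 ⇒ 1 = 1
β + (¬α ⇒ β) = 1 + 1 = 1
β ⇒ α = 1 ⇒ 0 = 2
(β + (¬α ⇒ β)) + (β ⇒ α) = 1 + 2 = 2
No assignment yields a value below 2, so this is the minimum.

2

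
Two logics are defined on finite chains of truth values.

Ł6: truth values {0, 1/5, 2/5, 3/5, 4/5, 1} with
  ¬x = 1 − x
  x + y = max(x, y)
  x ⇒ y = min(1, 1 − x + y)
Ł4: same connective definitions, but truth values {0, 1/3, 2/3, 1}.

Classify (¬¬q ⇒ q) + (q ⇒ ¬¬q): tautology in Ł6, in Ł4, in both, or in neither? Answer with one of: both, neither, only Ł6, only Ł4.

both

In Ł6: every assignment gives 1 — tautology.
In Ł4: every assignment gives 1 — tautology.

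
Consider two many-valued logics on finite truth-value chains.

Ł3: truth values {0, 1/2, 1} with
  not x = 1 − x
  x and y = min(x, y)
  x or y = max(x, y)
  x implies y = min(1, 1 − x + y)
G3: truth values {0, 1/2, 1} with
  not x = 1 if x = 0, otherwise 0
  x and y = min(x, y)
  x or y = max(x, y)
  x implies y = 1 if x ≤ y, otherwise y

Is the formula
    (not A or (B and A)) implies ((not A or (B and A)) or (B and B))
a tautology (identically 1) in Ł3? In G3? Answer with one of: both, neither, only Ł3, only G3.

In Ł3: every assignment gives 1 — tautology.
In G3: every assignment gives 1 — tautology.

both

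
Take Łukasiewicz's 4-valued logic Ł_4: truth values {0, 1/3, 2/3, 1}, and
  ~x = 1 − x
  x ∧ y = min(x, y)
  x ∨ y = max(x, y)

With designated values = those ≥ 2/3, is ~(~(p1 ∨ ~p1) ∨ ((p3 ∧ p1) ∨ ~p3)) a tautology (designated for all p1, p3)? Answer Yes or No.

Counterexample: take p1 = 0, p3 = 0.
~p1 = ~0 = 1
p1 ∨ ~p1 = 0 ∨ 1 = 1
~(p1 ∨ ~p1) = ~1 = 0
p3 ∧ p1 = 0 ∧ 0 = 0
~p3 = ~0 = 1
(p3 ∧ p1) ∨ ~p3 = 0 ∨ 1 = 1
~(p1 ∨ ~p1) ∨ ((p3 ∧ p1) ∨ ~p3) = 0 ∨ 1 = 1
~(~(p1 ∨ ~p1) ∨ ((p3 ∧ p1) ∨ ~p3)) = ~1 = 0
This gives 0, which is below 2/3.

No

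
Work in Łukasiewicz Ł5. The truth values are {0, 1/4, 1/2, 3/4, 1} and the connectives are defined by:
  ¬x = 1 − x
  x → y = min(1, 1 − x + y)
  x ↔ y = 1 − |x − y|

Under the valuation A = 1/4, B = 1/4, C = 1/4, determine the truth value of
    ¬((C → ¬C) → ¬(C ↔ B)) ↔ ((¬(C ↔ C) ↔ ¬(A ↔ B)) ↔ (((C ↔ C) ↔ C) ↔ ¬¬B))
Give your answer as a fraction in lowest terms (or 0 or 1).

¬C = ¬1/4 = 3/4
C → ¬C = 1/4 → 3/4 = 1
C ↔ B = 1/4 ↔ 1/4 = 1
¬(C ↔ B) = ¬1 = 0
(C → ¬C) → ¬(C ↔ B) = 1 → 0 = 0
¬((C → ¬C) → ¬(C ↔ B)) = ¬0 = 1
C ↔ C = 1/4 ↔ 1/4 = 1
¬(C ↔ C) = ¬1 = 0
A ↔ B = 1/4 ↔ 1/4 = 1
¬(A ↔ B) = ¬1 = 0
¬(C ↔ C) ↔ ¬(A ↔ B) = 0 ↔ 0 = 1
C ↔ C = 1/4 ↔ 1/4 = 1
(C ↔ C) ↔ C = 1 ↔ 1/4 = 1/4
¬B = ¬1/4 = 3/4
¬¬B = ¬3/4 = 1/4
((C ↔ C) ↔ C) ↔ ¬¬B = 1/4 ↔ 1/4 = 1
(¬(C ↔ C) ↔ ¬(A ↔ B)) ↔ (((C ↔ C) ↔ C) ↔ ¬¬B) = 1 ↔ 1 = 1
¬((C → ¬C) → ¬(C ↔ B)) ↔ ((¬(C ↔ C) ↔ ¬(A ↔ B)) ↔ (((C ↔ C) ↔ C) ↔ ¬¬B)) = 1 ↔ 1 = 1

1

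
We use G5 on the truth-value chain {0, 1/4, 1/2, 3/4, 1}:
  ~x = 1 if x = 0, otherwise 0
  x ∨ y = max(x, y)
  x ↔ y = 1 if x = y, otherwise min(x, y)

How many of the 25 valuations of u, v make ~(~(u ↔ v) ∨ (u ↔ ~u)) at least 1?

value 1: 17 assignments (counts)
value 0: 8 assignments
So 17 of the 25 assignments meet the threshold.

17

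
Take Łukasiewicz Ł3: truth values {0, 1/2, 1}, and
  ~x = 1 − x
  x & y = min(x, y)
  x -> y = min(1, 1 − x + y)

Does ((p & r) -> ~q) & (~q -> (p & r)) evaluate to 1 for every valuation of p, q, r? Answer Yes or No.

Counterexample: take p = 0, q = 0, r = 0.
p & r = 0 & 0 = 0
~q = ~0 = 1
(p & r) -> ~q = 0 -> 1 = 1
~q -> (p & r) = 1 -> 0 = 0
((p & r) -> ~q) & (~q -> (p & r)) = 1 & 0 = 0
This gives 0 ≠ 1.

No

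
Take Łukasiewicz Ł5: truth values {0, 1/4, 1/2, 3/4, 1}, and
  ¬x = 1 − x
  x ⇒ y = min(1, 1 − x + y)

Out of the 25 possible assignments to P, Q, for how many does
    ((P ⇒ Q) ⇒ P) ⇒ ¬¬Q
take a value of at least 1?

value 1: 15 assignments (counts)
value 3/4: 1 assignment
value 1/2: 4 assignments
value 1/4: 2 assignments
value 0: 3 assignments
So 15 of the 25 assignments meet the threshold.

15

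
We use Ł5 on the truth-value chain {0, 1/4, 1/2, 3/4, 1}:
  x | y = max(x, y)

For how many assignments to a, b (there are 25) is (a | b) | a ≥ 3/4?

16

value 1: 9 assignments (counts)
value 3/4: 7 assignments (counts)
value 1/2: 5 assignments
value 1/4: 3 assignments
value 0: 1 assignment
So 16 of the 25 assignments meet the threshold.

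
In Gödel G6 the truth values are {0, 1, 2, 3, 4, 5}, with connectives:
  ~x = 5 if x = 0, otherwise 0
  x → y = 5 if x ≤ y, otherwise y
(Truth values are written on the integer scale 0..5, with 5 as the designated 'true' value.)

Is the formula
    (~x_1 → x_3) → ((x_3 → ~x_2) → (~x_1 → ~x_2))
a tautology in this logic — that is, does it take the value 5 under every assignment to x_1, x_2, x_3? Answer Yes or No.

Yes

At x_1 = 5, x_2 = 1, x_3 = 2, for instance:
~x_1 = ~5 = 0
~x_1 → x_3 = 0 → 2 = 5
~x_2 = ~1 = 0
x_3 → ~x_2 = 2 → 0 = 0
~x_1 → ~x_2 = 0 → 0 = 5
(x_3 → ~x_2) → (~x_1 → ~x_2) = 0 → 5 = 5
(~x_1 → x_3) → ((x_3 → ~x_2) → (~x_1 → ~x_2)) = 5 → 5 = 5
and checking the remaining 215 assignments likewise gives ≥ 5 in every case.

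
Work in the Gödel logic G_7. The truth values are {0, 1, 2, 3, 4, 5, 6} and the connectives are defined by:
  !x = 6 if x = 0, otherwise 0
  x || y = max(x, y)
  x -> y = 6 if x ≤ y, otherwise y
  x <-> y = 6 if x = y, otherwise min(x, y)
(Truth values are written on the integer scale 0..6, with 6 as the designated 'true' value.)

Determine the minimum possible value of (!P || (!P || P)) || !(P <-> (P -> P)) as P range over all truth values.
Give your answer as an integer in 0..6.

Take P = 1:
!P = !1 = 0
!P = !1 = 0
!P || P = 0 || 1 = 1
!P || (!P || P) = 0 || 1 = 1
P -> P = 1 -> 1 = 6
P <-> (P -> P) = 1 <-> 6 = 1
!(P <-> (P -> P)) = !1 = 0
(!P || (!P || P)) || !(P <-> (P -> P)) = 1 || 0 = 1
No assignment yields a value below 1, so this is the minimum.

1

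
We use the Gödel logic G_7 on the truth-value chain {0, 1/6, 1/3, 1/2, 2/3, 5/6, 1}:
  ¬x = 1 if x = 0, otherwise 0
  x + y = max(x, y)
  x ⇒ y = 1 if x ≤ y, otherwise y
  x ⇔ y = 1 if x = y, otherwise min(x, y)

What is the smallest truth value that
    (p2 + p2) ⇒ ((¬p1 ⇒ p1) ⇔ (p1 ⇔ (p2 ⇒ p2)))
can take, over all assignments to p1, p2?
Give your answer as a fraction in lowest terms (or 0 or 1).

Take p1 = 1/6, p2 = 1/3:
p2 + p2 = 1/3 + 1/3 = 1/3
¬p1 = ¬1/6 = 0
¬p1 ⇒ p1 = 0 ⇒ 1/6 = 1
p2 ⇒ p2 = 1/3 ⇒ 1/3 = 1
p1 ⇔ (p2 ⇒ p2) = 1/6 ⇔ 1 = 1/6
(¬p1 ⇒ p1) ⇔ (p1 ⇔ (p2 ⇒ p2)) = 1 ⇔ 1/6 = 1/6
(p2 + p2) ⇒ ((¬p1 ⇒ p1) ⇔ (p1 ⇔ (p2 ⇒ p2))) = 1/3 ⇒ 1/6 = 1/6
No assignment yields a value below 1/6, so this is the minimum.

1/6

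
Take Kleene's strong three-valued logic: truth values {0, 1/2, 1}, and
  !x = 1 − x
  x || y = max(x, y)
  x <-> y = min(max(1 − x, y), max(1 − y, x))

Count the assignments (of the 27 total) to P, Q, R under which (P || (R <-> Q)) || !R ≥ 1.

17

value 1: 17 assignments (counts)
value 1/2: 9 assignments
value 0: 1 assignment
So 17 of the 27 assignments meet the threshold.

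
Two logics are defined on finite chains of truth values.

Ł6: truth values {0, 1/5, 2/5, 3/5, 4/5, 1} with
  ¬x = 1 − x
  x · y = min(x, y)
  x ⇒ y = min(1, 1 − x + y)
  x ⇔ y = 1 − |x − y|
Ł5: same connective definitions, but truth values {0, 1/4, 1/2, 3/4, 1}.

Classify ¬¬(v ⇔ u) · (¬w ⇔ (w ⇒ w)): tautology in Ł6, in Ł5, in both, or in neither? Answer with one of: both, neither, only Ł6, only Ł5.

neither

In Ł6: at u = 0, v = 0, w = 1/5 the value is 4/5 — not a tautology.
In Ł5: at u = 0, v = 0, w = 1/4 the value is 3/4 — not a tautology.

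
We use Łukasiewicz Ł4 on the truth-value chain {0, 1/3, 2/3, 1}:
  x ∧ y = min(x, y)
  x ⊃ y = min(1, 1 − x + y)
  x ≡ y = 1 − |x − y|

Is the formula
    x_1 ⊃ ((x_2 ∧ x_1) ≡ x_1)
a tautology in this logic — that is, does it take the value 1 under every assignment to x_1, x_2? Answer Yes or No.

Counterexample: take x_1 = 2/3, x_2 = 0.
x_2 ∧ x_1 = 0 ∧ 2/3 = 0
(x_2 ∧ x_1) ≡ x_1 = 0 ≡ 2/3 = 1/3
x_1 ⊃ ((x_2 ∧ x_1) ≡ x_1) = 2/3 ⊃ 1/3 = 2/3
This gives 2/3 ≠ 1.

No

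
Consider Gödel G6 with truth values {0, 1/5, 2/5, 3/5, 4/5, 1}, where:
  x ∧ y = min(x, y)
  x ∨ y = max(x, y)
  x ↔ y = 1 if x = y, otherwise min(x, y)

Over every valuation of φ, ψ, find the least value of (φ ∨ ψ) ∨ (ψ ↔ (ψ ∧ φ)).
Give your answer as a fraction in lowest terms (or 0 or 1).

Take φ = 0, ψ = 1/5:
φ ∨ ψ = 0 ∨ 1/5 = 1/5
ψ ∧ φ = 1/5 ∧ 0 = 0
ψ ↔ (ψ ∧ φ) = 1/5 ↔ 0 = 0
(φ ∨ ψ) ∨ (ψ ↔ (ψ ∧ φ)) = 1/5 ∨ 0 = 1/5
No assignment yields a value below 1/5, so this is the minimum.

1/5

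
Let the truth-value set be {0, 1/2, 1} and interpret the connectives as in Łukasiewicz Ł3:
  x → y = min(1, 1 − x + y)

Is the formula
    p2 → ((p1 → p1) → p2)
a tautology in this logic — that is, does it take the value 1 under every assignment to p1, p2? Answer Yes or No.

Yes

p1 = 0, p2 = 0 ↦ 1
p1 = 0, p2 = 1/2 ↦ 1
p1 = 0, p2 = 1 ↦ 1
p1 = 1/2, p2 = 0 ↦ 1
p1 = 1/2, p2 = 1/2 ↦ 1
p1 = 1/2, p2 = 1 ↦ 1
p1 = 1, p2 = 0 ↦ 1
p1 = 1, p2 = 1/2 ↦ 1
p1 = 1, p2 = 1 ↦ 1
Every assignment gives a value ≥ 1.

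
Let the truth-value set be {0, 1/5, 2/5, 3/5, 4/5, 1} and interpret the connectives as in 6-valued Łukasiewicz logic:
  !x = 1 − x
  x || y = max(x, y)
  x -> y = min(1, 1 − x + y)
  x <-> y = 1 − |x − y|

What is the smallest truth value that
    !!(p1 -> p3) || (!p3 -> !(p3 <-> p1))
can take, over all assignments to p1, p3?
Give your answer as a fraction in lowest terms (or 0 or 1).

Take p1 = 2/5, p3 = 0:
p1 -> p3 = 2/5 -> 0 = 3/5
!(p1 -> p3) = !3/5 = 2/5
!!(p1 -> p3) = !2/5 = 3/5
!p3 = !0 = 1
p3 <-> p1 = 0 <-> 2/5 = 3/5
!(p3 <-> p1) = !3/5 = 2/5
!p3 -> !(p3 <-> p1) = 1 -> 2/5 = 2/5
!!(p1 -> p3) || (!p3 -> !(p3 <-> p1)) = 3/5 || 2/5 = 3/5
No assignment yields a value below 3/5, so this is the minimum.

3/5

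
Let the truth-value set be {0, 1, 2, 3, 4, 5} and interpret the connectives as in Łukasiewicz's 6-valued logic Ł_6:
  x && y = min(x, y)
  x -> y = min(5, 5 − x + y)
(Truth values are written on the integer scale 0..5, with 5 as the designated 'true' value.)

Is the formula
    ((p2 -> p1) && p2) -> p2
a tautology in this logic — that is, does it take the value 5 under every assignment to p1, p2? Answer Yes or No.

At p1 = 4, p2 = 3, for instance:
p2 -> p1 = 3 -> 4 = 5
(p2 -> p1) && p2 = 5 && 3 = 3
((p2 -> p1) && p2) -> p2 = 3 -> 3 = 5
and checking the remaining 35 assignments likewise gives ≥ 5 in every case.

Yes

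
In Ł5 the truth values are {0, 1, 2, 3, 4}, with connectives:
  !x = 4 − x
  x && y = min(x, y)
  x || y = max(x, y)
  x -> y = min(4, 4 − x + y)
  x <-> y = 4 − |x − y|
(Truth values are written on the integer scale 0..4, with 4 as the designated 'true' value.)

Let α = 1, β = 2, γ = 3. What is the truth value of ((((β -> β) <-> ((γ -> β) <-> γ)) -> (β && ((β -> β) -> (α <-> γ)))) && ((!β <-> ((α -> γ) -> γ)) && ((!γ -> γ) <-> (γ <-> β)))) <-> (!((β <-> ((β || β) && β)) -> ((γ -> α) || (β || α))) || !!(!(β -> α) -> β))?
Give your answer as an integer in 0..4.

2

β -> β = 2 -> 2 = 4
γ -> β = 3 -> 2 = 3
(γ -> β) <-> γ = 3 <-> 3 = 4
(β -> β) <-> ((γ -> β) <-> γ) = 4 <-> 4 = 4
β -> β = 2 -> 2 = 4
α <-> γ = 1 <-> 3 = 2
(β -> β) -> (α <-> γ) = 4 -> 2 = 2
β && ((β -> β) -> (α <-> γ)) = 2 && 2 = 2
((β -> β) <-> ((γ -> β) <-> γ)) -> (β && ((β -> β) -> (α <-> γ))) = 4 -> 2 = 2
!β = !2 = 2
α -> γ = 1 -> 3 = 4
(α -> γ) -> γ = 4 -> 3 = 3
!β <-> ((α -> γ) -> γ) = 2 <-> 3 = 3
!γ = !3 = 1
!γ -> γ = 1 -> 3 = 4
γ <-> β = 3 <-> 2 = 3
(!γ -> γ) <-> (γ <-> β) = 4 <-> 3 = 3
(!β <-> ((α -> γ) -> γ)) && ((!γ -> γ) <-> (γ <-> β)) = 3 && 3 = 3
(((β -> β) <-> ((γ -> β) <-> γ)) -> (β && ((β -> β) -> (α <-> γ)))) && ((!β <-> ((α -> γ) -> γ)) && ((!γ -> γ) <-> (γ <-> β))) = 2 && 3 = 2
β || β = 2 || 2 = 2
(β || β) && β = 2 && 2 = 2
β <-> ((β || β) && β) = 2 <-> 2 = 4
γ -> α = 3 -> 1 = 2
β || α = 2 || 1 = 2
(γ -> α) || (β || α) = 2 || 2 = 2
(β <-> ((β || β) && β)) -> ((γ -> α) || (β || α)) = 4 -> 2 = 2
!((β <-> ((β || β) && β)) -> ((γ -> α) || (β || α))) = !2 = 2
β -> α = 2 -> 1 = 3
!(β -> α) = !3 = 1
!(β -> α) -> β = 1 -> 2 = 4
!(!(β -> α) -> β) = !4 = 0
!!(!(β -> α) -> β) = !0 = 4
!((β <-> ((β || β) && β)) -> ((γ -> α) || (β || α))) || !!(!(β -> α) -> β) = 2 || 4 = 4
((((β -> β) <-> ((γ -> β) <-> γ)) -> (β && ((β -> β) -> (α <-> γ)))) && ((!β <-> ((α -> γ) -> γ)) && ((!γ -> γ) <-> (γ <-> β)))) <-> (!((β <-> ((β || β) && β)) -> ((γ -> α) || (β || α))) || !!(!(β -> α) -> β)) = 2 <-> 4 = 2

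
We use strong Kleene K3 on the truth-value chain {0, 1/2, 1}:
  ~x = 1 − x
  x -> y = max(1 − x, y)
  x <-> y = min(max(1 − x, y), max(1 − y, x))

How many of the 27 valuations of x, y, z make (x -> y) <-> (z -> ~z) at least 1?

value 1: 6 assignments (counts)
value 1/2: 15 assignments
value 0: 6 assignments
So 6 of the 27 assignments meet the threshold.

6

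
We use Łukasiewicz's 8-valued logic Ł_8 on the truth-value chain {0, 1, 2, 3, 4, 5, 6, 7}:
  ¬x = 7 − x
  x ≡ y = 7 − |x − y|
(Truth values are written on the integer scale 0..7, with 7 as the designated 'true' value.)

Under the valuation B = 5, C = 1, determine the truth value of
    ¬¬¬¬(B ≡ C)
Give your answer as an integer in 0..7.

B ≡ C = 5 ≡ 1 = 3
¬(B ≡ C) = ¬3 = 4
¬¬(B ≡ C) = ¬4 = 3
¬¬¬(B ≡ C) = ¬3 = 4
¬¬¬¬(B ≡ C) = ¬4 = 3

3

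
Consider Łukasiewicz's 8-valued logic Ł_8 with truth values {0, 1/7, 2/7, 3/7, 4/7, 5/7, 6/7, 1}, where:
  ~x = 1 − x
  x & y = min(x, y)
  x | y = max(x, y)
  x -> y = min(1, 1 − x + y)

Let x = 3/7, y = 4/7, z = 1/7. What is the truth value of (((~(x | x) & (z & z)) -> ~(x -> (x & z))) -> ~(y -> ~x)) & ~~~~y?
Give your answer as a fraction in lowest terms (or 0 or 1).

x | x = 3/7 | 3/7 = 3/7
~(x | x) = ~3/7 = 4/7
z & z = 1/7 & 1/7 = 1/7
~(x | x) & (z & z) = 4/7 & 1/7 = 1/7
x & z = 3/7 & 1/7 = 1/7
x -> (x & z) = 3/7 -> 1/7 = 5/7
~(x -> (x & z)) = ~5/7 = 2/7
(~(x | x) & (z & z)) -> ~(x -> (x & z)) = 1/7 -> 2/7 = 1
~x = ~3/7 = 4/7
y -> ~x = 4/7 -> 4/7 = 1
~(y -> ~x) = ~1 = 0
((~(x | x) & (z & z)) -> ~(x -> (x & z))) -> ~(y -> ~x) = 1 -> 0 = 0
~y = ~4/7 = 3/7
~~y = ~3/7 = 4/7
~~~y = ~4/7 = 3/7
~~~~y = ~3/7 = 4/7
(((~(x | x) & (z & z)) -> ~(x -> (x & z))) -> ~(y -> ~x)) & ~~~~y = 0 & 4/7 = 0

0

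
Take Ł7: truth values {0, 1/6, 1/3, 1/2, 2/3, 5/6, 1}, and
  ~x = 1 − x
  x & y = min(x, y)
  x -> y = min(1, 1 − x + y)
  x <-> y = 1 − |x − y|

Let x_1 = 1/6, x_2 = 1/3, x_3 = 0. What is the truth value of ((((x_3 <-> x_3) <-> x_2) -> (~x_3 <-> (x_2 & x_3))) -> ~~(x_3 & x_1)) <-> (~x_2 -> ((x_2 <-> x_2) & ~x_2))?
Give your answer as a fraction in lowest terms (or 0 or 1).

1/3

x_3 <-> x_3 = 0 <-> 0 = 1
(x_3 <-> x_3) <-> x_2 = 1 <-> 1/3 = 1/3
~x_3 = ~0 = 1
x_2 & x_3 = 1/3 & 0 = 0
~x_3 <-> (x_2 & x_3) = 1 <-> 0 = 0
((x_3 <-> x_3) <-> x_2) -> (~x_3 <-> (x_2 & x_3)) = 1/3 -> 0 = 2/3
x_3 & x_1 = 0 & 1/6 = 0
~(x_3 & x_1) = ~0 = 1
~~(x_3 & x_1) = ~1 = 0
(((x_3 <-> x_3) <-> x_2) -> (~x_3 <-> (x_2 & x_3))) -> ~~(x_3 & x_1) = 2/3 -> 0 = 1/3
~x_2 = ~1/3 = 2/3
x_2 <-> x_2 = 1/3 <-> 1/3 = 1
~x_2 = ~1/3 = 2/3
(x_2 <-> x_2) & ~x_2 = 1 & 2/3 = 2/3
~x_2 -> ((x_2 <-> x_2) & ~x_2) = 2/3 -> 2/3 = 1
((((x_3 <-> x_3) <-> x_2) -> (~x_3 <-> (x_2 & x_3))) -> ~~(x_3 & x_1)) <-> (~x_2 -> ((x_2 <-> x_2) & ~x_2)) = 1/3 <-> 1 = 1/3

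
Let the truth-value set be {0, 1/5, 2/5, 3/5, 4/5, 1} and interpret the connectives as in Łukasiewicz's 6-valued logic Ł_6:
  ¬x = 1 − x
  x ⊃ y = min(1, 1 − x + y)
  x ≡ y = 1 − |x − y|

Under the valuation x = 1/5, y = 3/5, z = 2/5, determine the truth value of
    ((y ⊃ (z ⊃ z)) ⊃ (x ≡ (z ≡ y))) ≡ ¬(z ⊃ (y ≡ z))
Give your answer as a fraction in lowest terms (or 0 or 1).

z ⊃ z = 2/5 ⊃ 2/5 = 1
y ⊃ (z ⊃ z) = 3/5 ⊃ 1 = 1
z ≡ y = 2/5 ≡ 3/5 = 4/5
x ≡ (z ≡ y) = 1/5 ≡ 4/5 = 2/5
(y ⊃ (z ⊃ z)) ⊃ (x ≡ (z ≡ y)) = 1 ⊃ 2/5 = 2/5
y ≡ z = 3/5 ≡ 2/5 = 4/5
z ⊃ (y ≡ z) = 2/5 ⊃ 4/5 = 1
¬(z ⊃ (y ≡ z)) = ¬1 = 0
((y ⊃ (z ⊃ z)) ⊃ (x ≡ (z ≡ y))) ≡ ¬(z ⊃ (y ≡ z)) = 2/5 ≡ 0 = 3/5

3/5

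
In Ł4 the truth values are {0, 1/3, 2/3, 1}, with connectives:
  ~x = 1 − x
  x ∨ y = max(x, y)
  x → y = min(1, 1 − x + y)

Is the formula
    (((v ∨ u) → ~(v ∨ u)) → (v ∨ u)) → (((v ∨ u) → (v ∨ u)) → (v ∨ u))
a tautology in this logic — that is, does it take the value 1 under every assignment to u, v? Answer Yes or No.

No

Counterexample: take u = 0, v = 2/3.
v ∨ u = 2/3 ∨ 0 = 2/3
v ∨ u = 2/3 ∨ 0 = 2/3
~(v ∨ u) = ~2/3 = 1/3
(v ∨ u) → ~(v ∨ u) = 2/3 → 1/3 = 2/3
v ∨ u = 2/3 ∨ 0 = 2/3
((v ∨ u) → ~(v ∨ u)) → (v ∨ u) = 2/3 → 2/3 = 1
v ∨ u = 2/3 ∨ 0 = 2/3
v ∨ u = 2/3 ∨ 0 = 2/3
(v ∨ u) → (v ∨ u) = 2/3 → 2/3 = 1
v ∨ u = 2/3 ∨ 0 = 2/3
((v ∨ u) → (v ∨ u)) → (v ∨ u) = 1 → 2/3 = 2/3
(((v ∨ u) → ~(v ∨ u)) → (v ∨ u)) → (((v ∨ u) → (v ∨ u)) → (v ∨ u)) = 1 → 2/3 = 2/3
This gives 2/3 ≠ 1.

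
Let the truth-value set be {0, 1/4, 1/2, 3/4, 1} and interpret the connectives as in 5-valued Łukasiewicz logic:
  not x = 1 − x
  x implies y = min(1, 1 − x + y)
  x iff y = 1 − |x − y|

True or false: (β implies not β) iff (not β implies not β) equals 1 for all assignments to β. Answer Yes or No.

Counterexample: take β = 3/4.
not β = not 3/4 = 1/4
β implies not β = 3/4 implies 1/4 = 1/2
not β = not 3/4 = 1/4
not β = not 3/4 = 1/4
not β implies not β = 1/4 implies 1/4 = 1
(β implies not β) iff (not β implies not β) = 1/2 iff 1 = 1/2
This gives 1/2 ≠ 1.

No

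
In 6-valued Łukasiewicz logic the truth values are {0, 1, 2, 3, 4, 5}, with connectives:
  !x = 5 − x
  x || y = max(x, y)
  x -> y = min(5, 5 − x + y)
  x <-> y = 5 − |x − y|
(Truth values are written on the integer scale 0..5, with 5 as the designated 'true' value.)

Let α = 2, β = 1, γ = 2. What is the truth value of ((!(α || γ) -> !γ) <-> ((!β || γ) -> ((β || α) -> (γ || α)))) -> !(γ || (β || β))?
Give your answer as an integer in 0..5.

α || γ = 2 || 2 = 2
!(α || γ) = !2 = 3
!γ = !2 = 3
!(α || γ) -> !γ = 3 -> 3 = 5
!β = !1 = 4
!β || γ = 4 || 2 = 4
β || α = 1 || 2 = 2
γ || α = 2 || 2 = 2
(β || α) -> (γ || α) = 2 -> 2 = 5
(!β || γ) -> ((β || α) -> (γ || α)) = 4 -> 5 = 5
(!(α || γ) -> !γ) <-> ((!β || γ) -> ((β || α) -> (γ || α))) = 5 <-> 5 = 5
β || β = 1 || 1 = 1
γ || (β || β) = 2 || 1 = 2
!(γ || (β || β)) = !2 = 3
((!(α || γ) -> !γ) <-> ((!β || γ) -> ((β || α) -> (γ || α)))) -> !(γ || (β || β)) = 5 -> 3 = 3

3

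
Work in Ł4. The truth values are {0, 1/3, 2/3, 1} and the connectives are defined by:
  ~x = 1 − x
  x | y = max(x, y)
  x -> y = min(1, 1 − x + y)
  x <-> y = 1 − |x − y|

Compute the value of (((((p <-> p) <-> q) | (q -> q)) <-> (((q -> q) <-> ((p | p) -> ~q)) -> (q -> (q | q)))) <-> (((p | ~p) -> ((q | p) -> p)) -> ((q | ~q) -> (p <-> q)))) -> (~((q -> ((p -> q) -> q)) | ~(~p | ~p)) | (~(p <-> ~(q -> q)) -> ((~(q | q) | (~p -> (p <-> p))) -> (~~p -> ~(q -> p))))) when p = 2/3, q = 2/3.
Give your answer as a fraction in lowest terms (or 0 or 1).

2/3

p <-> p = 2/3 <-> 2/3 = 1
(p <-> p) <-> q = 1 <-> 2/3 = 2/3
q -> q = 2/3 -> 2/3 = 1
((p <-> p) <-> q) | (q -> q) = 2/3 | 1 = 1
q -> q = 2/3 -> 2/3 = 1
p | p = 2/3 | 2/3 = 2/3
~q = ~2/3 = 1/3
(p | p) -> ~q = 2/3 -> 1/3 = 2/3
(q -> q) <-> ((p | p) -> ~q) = 1 <-> 2/3 = 2/3
q | q = 2/3 | 2/3 = 2/3
q -> (q | q) = 2/3 -> 2/3 = 1
((q -> q) <-> ((p | p) -> ~q)) -> (q -> (q | q)) = 2/3 -> 1 = 1
(((p <-> p) <-> q) | (q -> q)) <-> (((q -> q) <-> ((p | p) -> ~q)) -> (q -> (q | q))) = 1 <-> 1 = 1
~p = ~2/3 = 1/3
p | ~p = 2/3 | 1/3 = 2/3
q | p = 2/3 | 2/3 = 2/3
(q | p) -> p = 2/3 -> 2/3 = 1
(p | ~p) -> ((q | p) -> p) = 2/3 -> 1 = 1
~q = ~2/3 = 1/3
q | ~q = 2/3 | 1/3 = 2/3
p <-> q = 2/3 <-> 2/3 = 1
(q | ~q) -> (p <-> q) = 2/3 -> 1 = 1
((p | ~p) -> ((q | p) -> p)) -> ((q | ~q) -> (p <-> q)) = 1 -> 1 = 1
((((p <-> p) <-> q) | (q -> q)) <-> (((q -> q) <-> ((p | p) -> ~q)) -> (q -> (q | q)))) <-> (((p | ~p) -> ((q | p) -> p)) -> ((q | ~q) -> (p <-> q))) = 1 <-> 1 = 1
p -> q = 2/3 -> 2/3 = 1
(p -> q) -> q = 1 -> 2/3 = 2/3
q -> ((p -> q) -> q) = 2/3 -> 2/3 = 1
~p = ~2/3 = 1/3
~p = ~2/3 = 1/3
~p | ~p = 1/3 | 1/3 = 1/3
~(~p | ~p) = ~1/3 = 2/3
(q -> ((p -> q) -> q)) | ~(~p | ~p) = 1 | 2/3 = 1
~((q -> ((p -> q) -> q)) | ~(~p | ~p)) = ~1 = 0
q -> q = 2/3 -> 2/3 = 1
~(q -> q) = ~1 = 0
p <-> ~(q -> q) = 2/3 <-> 0 = 1/3
~(p <-> ~(q -> q)) = ~1/3 = 2/3
q | q = 2/3 | 2/3 = 2/3
~(q | q) = ~2/3 = 1/3
~p = ~2/3 = 1/3
p <-> p = 2/3 <-> 2/3 = 1
~p -> (p <-> p) = 1/3 -> 1 = 1
~(q | q) | (~p -> (p <-> p)) = 1/3 | 1 = 1
~p = ~2/3 = 1/3
~~p = ~1/3 = 2/3
q -> p = 2/3 -> 2/3 = 1
~(q -> p) = ~1 = 0
~~p -> ~(q -> p) = 2/3 -> 0 = 1/3
(~(q | q) | (~p -> (p <-> p))) -> (~~p -> ~(q -> p)) = 1 -> 1/3 = 1/3
~(p <-> ~(q -> q)) -> ((~(q | q) | (~p -> (p <-> p))) -> (~~p -> ~(q -> p))) = 2/3 -> 1/3 = 2/3
~((q -> ((p -> q) -> q)) | ~(~p | ~p)) | (~(p <-> ~(q -> q)) -> ((~(q | q) | (~p -> (p <-> p))) -> (~~p -> ~(q -> p)))) = 0 | 2/3 = 2/3
(((((p <-> p) <-> q) | (q -> q)) <-> (((q -> q) <-> ((p | p) -> ~q)) -> (q -> (q | q)))) <-> (((p | ~p) -> ((q | p) -> p)) -> ((q | ~q) -> (p <-> q)))) -> (~((q -> ((p -> q) -> q)) | ~(~p | ~p)) | (~(p <-> ~(q -> q)) -> ((~(q | q) | (~p -> (p <-> p))) -> (~~p -> ~(q -> p))))) = 1 -> 2/3 = 2/3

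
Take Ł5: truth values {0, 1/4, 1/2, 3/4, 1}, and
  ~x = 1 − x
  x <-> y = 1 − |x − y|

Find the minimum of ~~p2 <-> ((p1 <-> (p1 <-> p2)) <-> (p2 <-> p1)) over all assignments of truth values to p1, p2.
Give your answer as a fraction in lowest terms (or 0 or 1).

Take p1 = 0, p2 = 1:
~p2 = ~1 = 0
~~p2 = ~0 = 1
p1 <-> p2 = 0 <-> 1 = 0
p1 <-> (p1 <-> p2) = 0 <-> 0 = 1
p2 <-> p1 = 1 <-> 0 = 0
(p1 <-> (p1 <-> p2)) <-> (p2 <-> p1) = 1 <-> 0 = 0
~~p2 <-> ((p1 <-> (p1 <-> p2)) <-> (p2 <-> p1)) = 1 <-> 0 = 0
No assignment yields a value below 0, so this is the minimum.

0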